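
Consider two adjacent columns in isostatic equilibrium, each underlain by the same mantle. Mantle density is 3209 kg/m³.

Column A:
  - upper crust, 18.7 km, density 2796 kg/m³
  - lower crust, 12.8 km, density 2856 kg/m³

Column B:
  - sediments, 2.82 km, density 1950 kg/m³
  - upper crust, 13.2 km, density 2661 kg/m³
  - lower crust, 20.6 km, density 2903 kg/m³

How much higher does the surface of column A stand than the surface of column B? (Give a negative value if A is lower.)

For any compensation level in the mantle, the mantle terms cancel and isostasy reduces to e = (Σt_A − Σt_B) − (Σ(ρt)_A − Σ(ρt)_B) / ρ_m.
Σt_A = 31.5 km; Σt_B = 36.62 km; Σ(ρt)_A = 88842; Σ(ρt)_B = 100426 (in km·kg/m³).
e = (31.5 − 36.62) − (88842 − 100426) / 3209 = −1.51 km.

−1.51 km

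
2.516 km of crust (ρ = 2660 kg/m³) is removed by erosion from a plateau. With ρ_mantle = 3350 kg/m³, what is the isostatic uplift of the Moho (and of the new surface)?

2 km

Unloading: uplift u = e ρ_c/ρ_m = 2.516 km × 2660/3350 = 2 km.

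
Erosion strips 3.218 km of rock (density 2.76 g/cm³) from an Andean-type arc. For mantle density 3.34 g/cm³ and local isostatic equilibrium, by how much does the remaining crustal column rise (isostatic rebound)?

Unloading: uplift u = e ρ_c/ρ_m = 3.218 km × 2.76/3.34 = 2.66 km.

2.66 km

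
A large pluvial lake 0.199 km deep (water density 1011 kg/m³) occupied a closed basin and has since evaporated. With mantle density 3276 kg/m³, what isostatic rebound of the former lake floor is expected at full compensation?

u = d ρ_w/ρ_m = 0.199 km × 1011/3276 = 0.0614 km.

0.0614 km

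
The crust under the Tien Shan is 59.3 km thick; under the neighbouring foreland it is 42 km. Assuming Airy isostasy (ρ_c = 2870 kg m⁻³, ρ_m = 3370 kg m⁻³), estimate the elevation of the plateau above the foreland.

2.57 km

Excess crust Δ = 59.3 km − 42 km = 17.3 km, split between elevation h and root r with h + r = Δ.
Airy balance ρ_c h = (ρ_m − ρ_c) r gives r = h ρ_c/(ρ_m − ρ_c), so h (1 + ρ_c/(ρ_m − ρ_c)) = Δ, i.e. h = Δ (ρ_m − ρ_c)/ρ_m.
h = 17.3 km × 500/3370 = 2.57 km.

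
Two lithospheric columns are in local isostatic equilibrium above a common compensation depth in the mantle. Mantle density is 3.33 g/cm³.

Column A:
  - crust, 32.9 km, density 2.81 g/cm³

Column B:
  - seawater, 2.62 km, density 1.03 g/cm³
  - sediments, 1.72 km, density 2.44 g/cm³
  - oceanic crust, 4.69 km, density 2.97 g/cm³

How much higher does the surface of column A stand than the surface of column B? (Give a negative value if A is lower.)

2.36 km

For any compensation level in the mantle, the mantle terms cancel and isostasy reduces to e = (Σt_A − Σt_B) − (Σ(ρt)_A − Σ(ρt)_B) / ρ_m.
Σt_A = 32.9 km; Σt_B = 9.03 km; Σ(ρt)_A = 92.449; Σ(ρt)_B = 20.8247 (in km·g/cm³).
e = (32.9 − 9.03) − (92.449 − 20.8247) / 3.33 = 2.36 km.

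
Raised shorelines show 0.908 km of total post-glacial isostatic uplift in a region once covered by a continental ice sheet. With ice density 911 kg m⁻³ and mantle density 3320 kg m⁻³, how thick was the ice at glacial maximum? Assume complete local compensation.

u = t ρ_ice/ρ_m → t = u ρ_m/ρ_ice = 0.908 km × 3320/911 = 3.31 km.

3.31 km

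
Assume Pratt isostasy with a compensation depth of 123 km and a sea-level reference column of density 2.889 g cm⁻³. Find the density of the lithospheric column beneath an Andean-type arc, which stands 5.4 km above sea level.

2.77 g cm⁻³

Pratt balance: ρ_ref D = ρ (D + h).
ρ = ρ_ref D/(D + h) = 2.889 × 123 km/(123 km + 5.4 km) = 2.77 g cm⁻³.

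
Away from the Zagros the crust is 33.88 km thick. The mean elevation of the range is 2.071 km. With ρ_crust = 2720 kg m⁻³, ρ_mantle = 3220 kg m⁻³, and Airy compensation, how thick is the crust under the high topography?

Root depth r = h ρ_c / (ρ_m − ρ_c) = 2.071 km × 2720 / 500 = 11.27 km.
Total thickness = T + h + r = 33.88 km + 2.071 km + 11.27 km = 47.2 km.

47.2 km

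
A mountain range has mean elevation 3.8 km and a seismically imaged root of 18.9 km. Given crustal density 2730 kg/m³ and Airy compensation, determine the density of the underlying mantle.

Airy balance: ρ_c h = (ρ_m − ρ_c) r → ρ_m = ρ_c (1 + h/r).
ρ_m = 2730 × (1 + 3.8 km/18.9 km) = 3280 kg/m³.

3280 kg/m³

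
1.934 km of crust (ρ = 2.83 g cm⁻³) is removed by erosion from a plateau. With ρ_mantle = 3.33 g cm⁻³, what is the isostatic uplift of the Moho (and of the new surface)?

1.64 km

Unloading: uplift u = e ρ_c/ρ_m = 1.934 km × 2.83/3.33 = 1.64 km.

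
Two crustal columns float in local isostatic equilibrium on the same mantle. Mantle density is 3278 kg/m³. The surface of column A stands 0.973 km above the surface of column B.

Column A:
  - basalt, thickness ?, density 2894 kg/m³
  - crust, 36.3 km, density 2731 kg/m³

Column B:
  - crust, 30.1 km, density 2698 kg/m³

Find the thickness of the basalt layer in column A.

2.06 km

Take the compensation level at the base of the deeper column (depth z_c below the surface of column A) and equate Σ ρ_i t_i down to z_c; mantle fills any gap and the z_c terms cancel.
Column A: x×2894 + 36.3×2731 + (z_c − 36.3 − x)×3278
Column B: 0.973×0 + 30.1×2698 + (z_c − 0.973 − 30.1)×3278
The z_c×3278 term appears on both sides and cancels. Collect the known terms of each column as K = Σ(ρt)_known − 3278 × (depth of known layers): K_A = 99135.3 − 3278×36.3 = −19856.1; K_B = 81209.8 − 3278×(0.973 + 30.1) = −20647.494.
Balance: K_A − x×(3278 − 2894) = K_B, so x = (K_A − K_B)/(3278 − 2894) = 791.394/384 = 2.06 km.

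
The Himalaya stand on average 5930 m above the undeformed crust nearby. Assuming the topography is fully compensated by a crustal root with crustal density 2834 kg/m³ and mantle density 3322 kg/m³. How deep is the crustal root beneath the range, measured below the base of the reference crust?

Isostatic balance requires: the weight of the topography is balanced by the buoyancy of the root, ρ_c h = (ρ_m − ρ_c) r.
r = h · ρ_c / (ρ_m − ρ_c) = 5930 m × 2834 / (3322 − 2834) = 34400 m.

34400 m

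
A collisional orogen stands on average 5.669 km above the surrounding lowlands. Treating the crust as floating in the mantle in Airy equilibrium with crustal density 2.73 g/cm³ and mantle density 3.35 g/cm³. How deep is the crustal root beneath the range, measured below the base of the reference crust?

25 km

For local isostatic compensation: the weight of the topography is balanced by the buoyancy of the root, ρ_c h = (ρ_m − ρ_c) r.
r = h · ρ_c / (ρ_m − ρ_c) = 5.669 km × 2.73 / (3.35 − 2.73) = 25 km.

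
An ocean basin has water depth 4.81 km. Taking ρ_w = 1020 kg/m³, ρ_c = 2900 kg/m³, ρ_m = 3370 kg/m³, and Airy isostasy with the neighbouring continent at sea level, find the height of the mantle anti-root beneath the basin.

For local isostatic compensation: replacing crust with seawater at the top is compensated by replacing crust with mantle at the base: d (ρ_c − ρ_w) = a (ρ_m − ρ_c).
a = d (ρ_c − ρ_w)/(ρ_m − ρ_c) = 4.81 km × 1880/470 = 19.2 km.

19.2 km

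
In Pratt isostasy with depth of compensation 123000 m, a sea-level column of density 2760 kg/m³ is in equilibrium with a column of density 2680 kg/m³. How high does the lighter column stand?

ρ_ref D = ρ (D + h) → h = D (ρ_ref − ρ)/ρ.
h = 123000 m × (2760 − 2680)/2680 = 3670 m.

3670 m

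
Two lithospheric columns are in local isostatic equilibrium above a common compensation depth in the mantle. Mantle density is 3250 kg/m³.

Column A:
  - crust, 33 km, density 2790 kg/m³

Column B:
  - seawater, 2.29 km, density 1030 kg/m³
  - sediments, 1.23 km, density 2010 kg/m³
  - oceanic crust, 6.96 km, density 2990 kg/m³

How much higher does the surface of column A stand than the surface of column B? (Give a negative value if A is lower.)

For any compensation level in the mantle, the mantle terms cancel and isostasy reduces to e = (Σt_A − Σt_B) − (Σ(ρt)_A − Σ(ρt)_B) / ρ_m.
Σt_A = 33 km; Σt_B = 10.48 km; Σ(ρt)_A = 92070; Σ(ρt)_B = 25641.4 (in km·kg/m³).
e = (33 − 10.48) − (92070 − 25641.4) / 3250 = 2.08 km.

2.08 km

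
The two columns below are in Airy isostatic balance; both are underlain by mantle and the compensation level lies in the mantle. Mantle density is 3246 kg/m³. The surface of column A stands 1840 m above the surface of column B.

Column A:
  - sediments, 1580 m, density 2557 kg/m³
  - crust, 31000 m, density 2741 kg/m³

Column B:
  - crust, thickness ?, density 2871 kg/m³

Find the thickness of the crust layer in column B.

Take the compensation level at the base of the deeper column (depth z_c below the surface of column A) and equate Σ ρ_i t_i down to z_c; mantle fills any gap and the z_c terms cancel.
Column A: 1580×2557 + 31000×2741 + (z_c − 32580)×3246
Column B: 1840×0 + x×2871 + (z_c − 1840 − 0 − x)×3246
The z_c×3246 term appears on both sides and cancels. Collect the known terms of each column as K = Σ(ρt)_known − 3246 × (depth of known layers): K_A = 89011060 − 3246×32580 = −16743620; K_B = 0 − 3246×(1840 + 0) = −5972640.
Balance: K_A = K_B − x×(3246 − 2871), so x = (K_B − K_A)/(3246 − 2871) = 10771000/375 = 28700 m.

28700 m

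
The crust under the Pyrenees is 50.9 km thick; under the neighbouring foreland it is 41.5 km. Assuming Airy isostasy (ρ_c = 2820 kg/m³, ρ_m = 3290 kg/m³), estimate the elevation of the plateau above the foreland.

Excess crust Δ = 50.9 km − 41.5 km = 9.4 km, split between elevation h and root r with h + r = Δ.
Airy balance ρ_c h = (ρ_m − ρ_c) r gives r = h ρ_c/(ρ_m − ρ_c), so h (1 + ρ_c/(ρ_m − ρ_c)) = Δ, i.e. h = Δ (ρ_m − ρ_c)/ρ_m.
h = 9.4 km × 470/3290 = 1.34 km.

1.34 km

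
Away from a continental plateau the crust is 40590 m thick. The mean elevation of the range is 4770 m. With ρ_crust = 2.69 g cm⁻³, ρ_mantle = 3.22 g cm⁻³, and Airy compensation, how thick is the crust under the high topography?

69600 m

Root depth r = h ρ_c / (ρ_m − ρ_c) = 4770 m × 2.69 / 0.53 = 24210 m.
Total thickness = T + h + r = 40590 m + 4770 m + 24210 m = 69600 m.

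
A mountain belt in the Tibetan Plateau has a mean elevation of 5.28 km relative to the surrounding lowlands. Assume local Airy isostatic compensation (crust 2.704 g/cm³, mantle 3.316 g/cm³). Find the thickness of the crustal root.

23.3 km

For local isostatic compensation: the weight of the topography is balanced by the buoyancy of the root, ρ_c h = (ρ_m − ρ_c) r.
r = h · ρ_c / (ρ_m − ρ_c) = 5.28 km × 2.704 / (3.316 − 2.704) = 23.3 km.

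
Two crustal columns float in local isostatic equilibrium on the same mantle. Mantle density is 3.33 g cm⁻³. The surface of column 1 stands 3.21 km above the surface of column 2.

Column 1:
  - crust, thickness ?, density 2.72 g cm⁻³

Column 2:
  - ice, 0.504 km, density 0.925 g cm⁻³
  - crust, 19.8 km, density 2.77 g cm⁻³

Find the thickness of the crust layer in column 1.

Take the compensation level at the base of the deeper column (depth z_c below the surface of column 1) and equate Σ ρ_i t_i down to z_c; mantle fills any gap and the z_c terms cancel.
Column 1: x×2.72 + (z_c − 0 − x)×3.33
Column 2: 3.21×0 + 0.504×0.925 + 19.8×2.77 + (z_c − 3.21 − 20.304)×3.33
The z_c×3.33 term appears on both sides and cancels. Collect the known terms of each column as K = Σ(ρt)_known − 3.33 × (depth of known layers): K_1 = 0 − 3.33×0 = 0; K_2 = 55.3122 − 3.33×(3.21 + 20.304) = −22.98942.
Balance: K_1 − x×(3.33 − 2.72) = K_2, so x = (K_1 − K_2)/(3.33 − 2.72) = 22.9894/0.61 = 37.7 km.

37.7 km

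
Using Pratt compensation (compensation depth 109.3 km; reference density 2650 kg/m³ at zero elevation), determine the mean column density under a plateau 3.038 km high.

Pratt balance: ρ_ref D = ρ (D + h).
ρ = ρ_ref D/(D + h) = 2650 × 109.3 km/(109.3 km + 3.038 km) = 2580 kg/m³.

2580 kg/m³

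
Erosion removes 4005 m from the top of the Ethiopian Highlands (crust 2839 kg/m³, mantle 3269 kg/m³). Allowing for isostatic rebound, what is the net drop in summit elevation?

Rebound u = e ρ_c/ρ_m = 4005 m × 2839/3269 = 3478 m.
Net surface drop = e − u = 4005 m − 3478 m = e (ρ_m − ρ_c)/ρ_m = 527 m.

527 m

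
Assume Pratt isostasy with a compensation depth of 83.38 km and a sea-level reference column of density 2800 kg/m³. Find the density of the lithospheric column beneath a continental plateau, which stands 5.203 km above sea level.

2640 kg/m³

Pratt balance: ρ_ref D = ρ (D + h).
ρ = ρ_ref D/(D + h) = 2800 × 83.38 km/(83.38 km + 5.203 km) = 2640 kg/m³.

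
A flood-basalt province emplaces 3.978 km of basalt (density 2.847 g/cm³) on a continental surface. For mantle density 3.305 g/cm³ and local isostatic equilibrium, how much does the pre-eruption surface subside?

Subaerial loading: s = t ρ_load / ρ_m.
s = 3.978 km × 2.847/3.305 = 3.43 km.

3.43 km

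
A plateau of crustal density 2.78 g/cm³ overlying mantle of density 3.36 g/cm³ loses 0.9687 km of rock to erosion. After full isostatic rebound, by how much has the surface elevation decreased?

0.167 km

Rebound u = e ρ_c/ρ_m = 0.9687 km × 2.78/3.36 = 0.8015 km.
Net surface drop = e − u = 0.9687 km − 0.8015 km = e (ρ_m − ρ_c)/ρ_m = 0.167 km.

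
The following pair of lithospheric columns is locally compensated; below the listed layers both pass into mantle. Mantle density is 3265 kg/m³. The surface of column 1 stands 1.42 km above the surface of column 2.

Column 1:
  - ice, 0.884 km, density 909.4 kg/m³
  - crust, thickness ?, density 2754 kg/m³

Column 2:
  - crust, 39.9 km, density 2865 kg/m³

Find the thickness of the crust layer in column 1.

36.2 km

Take the compensation level at the base of the deeper column (depth z_c below the surface of column 1) and equate Σ ρ_i t_i down to z_c; mantle fills any gap and the z_c terms cancel.
Column 1: 0.884×909.4 + x×2754 + (z_c − 0.884 − x)×3265
Column 2: 1.42×0 + 39.9×2865 + (z_c − 1.42 − 39.9)×3265
The z_c×3265 term appears on both sides and cancels. Collect the known terms of each column as K = Σ(ρt)_known − 3265 × (depth of known layers): K_1 = 803.9096 − 3265×0.884 = −2082.3504; K_2 = 114313.5 − 3265×(1.42 + 39.9) = −20596.3.
Balance: K_1 − x×(3265 − 2754) = K_2, so x = (K_1 − K_2)/(3265 − 2754) = 18513.9/511 = 36.2 km.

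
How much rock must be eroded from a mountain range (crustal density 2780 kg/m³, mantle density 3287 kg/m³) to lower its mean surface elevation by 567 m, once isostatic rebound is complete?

3680 m

Net drop Δ = e − u = e − e ρ_c/ρ_m = e (ρ_m − ρ_c)/ρ_m.
e = Δ ρ_m/(ρ_m − ρ_c) = 567 m × 3287/507 = 3680 m.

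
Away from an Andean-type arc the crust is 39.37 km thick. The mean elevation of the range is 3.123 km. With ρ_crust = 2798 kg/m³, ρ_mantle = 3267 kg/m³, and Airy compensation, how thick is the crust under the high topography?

61.1 km

Root depth r = h ρ_c / (ρ_m − ρ_c) = 3.123 km × 2798 / 469 = 18.63 km.
Total thickness = T + h + r = 39.37 km + 3.123 km + 18.63 km = 61.1 km.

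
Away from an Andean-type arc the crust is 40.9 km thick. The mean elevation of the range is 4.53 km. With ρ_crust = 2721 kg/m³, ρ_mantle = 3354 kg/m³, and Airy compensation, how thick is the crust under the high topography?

Root depth r = h ρ_c / (ρ_m − ρ_c) = 4.53 km × 2721 / 633 = 19.47 km.
Total thickness = T + h + r = 40.9 km + 4.53 km + 19.47 km = 64.9 km.

64.9 km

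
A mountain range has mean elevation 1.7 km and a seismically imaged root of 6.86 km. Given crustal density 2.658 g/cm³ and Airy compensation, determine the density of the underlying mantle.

Airy balance: ρ_c h = (ρ_m − ρ_c) r → ρ_m = ρ_c (1 + h/r).
ρ_m = 2.658 × (1 + 1.7 km/6.86 km) = 3.32 g/cm³.

3.32 g/cm³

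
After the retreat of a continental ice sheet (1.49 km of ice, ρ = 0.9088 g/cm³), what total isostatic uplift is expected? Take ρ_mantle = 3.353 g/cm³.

0.404 km

Removing the load lets mantle flow back in; uplift u satisfies ρ_ice t = ρ_m u.
u = t ρ_ice/ρ_m = 1.49 km × 0.9088/3.353 = 0.404 km.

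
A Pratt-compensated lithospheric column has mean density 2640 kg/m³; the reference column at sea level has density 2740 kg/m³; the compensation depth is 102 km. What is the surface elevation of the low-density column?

3.86 km

ρ_ref D = ρ (D + h) → h = D (ρ_ref − ρ)/ρ.
h = 102 km × (2740 − 2640)/2640 = 3.86 km.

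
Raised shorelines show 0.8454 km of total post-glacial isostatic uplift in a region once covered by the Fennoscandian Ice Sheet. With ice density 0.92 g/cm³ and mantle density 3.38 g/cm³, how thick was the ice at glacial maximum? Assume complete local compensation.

3.11 km

u = t ρ_ice/ρ_m → t = u ρ_m/ρ_ice = 0.8454 km × 3.38/0.92 = 3.11 km.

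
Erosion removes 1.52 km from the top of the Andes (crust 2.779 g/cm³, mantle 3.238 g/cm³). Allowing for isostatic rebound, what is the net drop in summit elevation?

Rebound u = e ρ_c/ρ_m = 1.52 km × 2.779/3.238 = 1.305 km.
Net surface drop = e − u = 1.52 km − 1.305 km = e (ρ_m − ρ_c)/ρ_m = 0.215 km.

0.215 km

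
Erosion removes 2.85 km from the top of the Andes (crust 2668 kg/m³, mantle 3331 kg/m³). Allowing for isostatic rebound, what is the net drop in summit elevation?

Rebound u = e ρ_c/ρ_m = 2.85 km × 2668/3331 = 2.283 km.
Net surface drop = e − u = 2.85 km − 2.283 km = e (ρ_m − ρ_c)/ρ_m = 0.567 km.

0.567 km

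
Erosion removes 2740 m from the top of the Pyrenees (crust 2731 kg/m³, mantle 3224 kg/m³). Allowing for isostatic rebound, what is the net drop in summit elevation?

419 m

Rebound u = e ρ_c/ρ_m = 2740 m × 2731/3224 = 2321 m.
Net surface drop = e − u = 2740 m − 2321 m = e (ρ_m − ρ_c)/ρ_m = 419 m.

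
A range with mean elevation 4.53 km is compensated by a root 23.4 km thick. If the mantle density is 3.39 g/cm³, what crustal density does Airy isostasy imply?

2.84 g/cm³

ρ_c h = (ρ_m − ρ_c) r → ρ_c (h + r) = ρ_m r → ρ_c = ρ_m r / (h + r).
ρ_c = 3.39 × 23.4 km / (4.53 km + 23.4 km) = 2.84 g/cm³.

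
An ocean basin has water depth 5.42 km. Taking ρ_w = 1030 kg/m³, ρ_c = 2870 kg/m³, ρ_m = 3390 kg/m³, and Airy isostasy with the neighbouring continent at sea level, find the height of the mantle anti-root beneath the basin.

Balancing pressure at the compensation depth: replacing crust with seawater at the top is compensated by replacing crust with mantle at the base: d (ρ_c − ρ_w) = a (ρ_m − ρ_c).
a = d (ρ_c − ρ_w)/(ρ_m − ρ_c) = 5.42 km × 1840/520 = 19.2 km.

19.2 km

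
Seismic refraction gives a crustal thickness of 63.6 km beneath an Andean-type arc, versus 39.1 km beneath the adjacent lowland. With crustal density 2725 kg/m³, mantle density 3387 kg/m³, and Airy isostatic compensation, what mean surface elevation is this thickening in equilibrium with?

Excess crust Δ = 63.6 km − 39.1 km = 24.5 km, split between elevation h and root r with h + r = Δ.
Airy balance ρ_c h = (ρ_m − ρ_c) r gives r = h ρ_c/(ρ_m − ρ_c), so h (1 + ρ_c/(ρ_m − ρ_c)) = Δ, i.e. h = Δ (ρ_m − ρ_c)/ρ_m.
h = 24.5 km × 662/3387 = 4.79 km.

4.79 km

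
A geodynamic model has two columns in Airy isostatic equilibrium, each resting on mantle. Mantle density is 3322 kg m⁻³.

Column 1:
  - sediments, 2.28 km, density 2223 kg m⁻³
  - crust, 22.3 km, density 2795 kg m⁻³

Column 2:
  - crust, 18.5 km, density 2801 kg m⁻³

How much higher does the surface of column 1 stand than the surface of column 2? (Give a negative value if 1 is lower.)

For any compensation level in the mantle, the mantle terms cancel and isostasy reduces to e = (Σt_1 − Σt_2) − (Σ(ρt)_1 − Σ(ρt)_2) / ρ_m.
Σt_1 = 24.58 km; Σt_2 = 18.5 km; Σ(ρt)_1 = 67396.94; Σ(ρt)_2 = 51818.5 (in km·kg m⁻³).
e = (24.58 − 18.5) − (67396.94 − 51818.5) / 3322 = 1.39 km.

1.39 km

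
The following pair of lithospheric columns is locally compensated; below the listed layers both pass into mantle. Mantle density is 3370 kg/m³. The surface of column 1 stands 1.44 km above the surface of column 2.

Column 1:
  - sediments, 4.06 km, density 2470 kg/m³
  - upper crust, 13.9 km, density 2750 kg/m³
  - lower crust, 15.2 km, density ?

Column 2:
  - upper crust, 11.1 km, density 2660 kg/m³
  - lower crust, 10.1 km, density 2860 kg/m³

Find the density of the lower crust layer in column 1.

Take the compensation level at the base of the deeper column (depth z_c below the surface of column 1) and equate Σ ρ_i t_i down to z_c; mantle fills any gap and the z_c terms cancel.
Column 1: 4.06×2470 + 13.9×2750 + 15.2×ρ + (z_c − 33.16)×3370
Column 2: 1.44×0 + 11.1×2660 + 10.1×2860 + (z_c − 1.44 − 21.2)×3370
The z_c×3370 term appears on both sides and cancels. Collect the known terms of each column as K = Σ(ρt)_known − 3370 × (depth of known layers): K_1 = 48253.2 − 3370×33.16 = −63496; K_2 = 58412 − 3370×(1.44 + 21.2) = −17884.8.
Balance: K_1 + 15.2×ρ = K_2, so ρ = (K_2 − K_1)/15.2 = 45611.2/15.2 = 3000 kg/m³.

3000 kg/m³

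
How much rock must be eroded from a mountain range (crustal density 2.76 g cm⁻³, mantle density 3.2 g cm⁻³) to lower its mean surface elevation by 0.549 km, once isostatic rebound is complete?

Net drop Δ = e − u = e − e ρ_c/ρ_m = e (ρ_m − ρ_c)/ρ_m.
e = Δ ρ_m/(ρ_m − ρ_c) = 0.549 km × 3.2/0.44 = 3.99 km.

3.99 km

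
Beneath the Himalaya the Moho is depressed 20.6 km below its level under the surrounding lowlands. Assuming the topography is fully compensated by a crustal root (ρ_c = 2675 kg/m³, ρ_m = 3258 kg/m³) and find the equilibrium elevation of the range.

4.49 km

Equating mass per unit area of the two columns: ρ_c h = (ρ_m − ρ_c) r.
h = r (ρ_m − ρ_c) / ρ_c = 20.6 km × (3258 − 2675) / 2675 = 4.49 km.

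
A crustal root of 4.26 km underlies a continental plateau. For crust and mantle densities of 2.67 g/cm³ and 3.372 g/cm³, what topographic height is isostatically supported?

1.12 km

Equating mass per unit area of the two columns: ρ_c h = (ρ_m − ρ_c) r.
h = r (ρ_m − ρ_c) / ρ_c = 4.26 km × (3.372 − 2.67) / 2.67 = 1.12 km.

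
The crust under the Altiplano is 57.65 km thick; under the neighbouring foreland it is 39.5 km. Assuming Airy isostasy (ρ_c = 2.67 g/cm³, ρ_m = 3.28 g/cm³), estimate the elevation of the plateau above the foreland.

3.38 km

Excess crust Δ = 57.65 km − 39.5 km = 18.15 km, split between elevation h and root r with h + r = Δ.
Airy balance ρ_c h = (ρ_m − ρ_c) r gives r = h ρ_c/(ρ_m − ρ_c), so h (1 + ρ_c/(ρ_m − ρ_c)) = Δ, i.e. h = Δ (ρ_m − ρ_c)/ρ_m.
h = 18.15 km × 0.61/3.28 = 3.38 km.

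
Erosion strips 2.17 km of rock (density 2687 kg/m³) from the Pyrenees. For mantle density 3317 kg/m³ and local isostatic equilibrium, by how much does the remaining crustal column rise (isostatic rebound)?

1.76 km

Unloading: uplift u = e ρ_c/ρ_m = 2.17 km × 2687/3317 = 1.76 km.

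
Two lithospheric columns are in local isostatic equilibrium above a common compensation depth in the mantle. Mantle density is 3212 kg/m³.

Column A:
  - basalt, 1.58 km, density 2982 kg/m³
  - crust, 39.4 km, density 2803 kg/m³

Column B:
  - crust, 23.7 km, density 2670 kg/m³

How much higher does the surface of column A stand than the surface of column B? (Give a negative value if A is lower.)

For any compensation level in the mantle, the mantle terms cancel and isostasy reduces to e = (Σt_A − Σt_B) − (Σ(ρt)_A − Σ(ρt)_B) / ρ_m.
Σt_A = 40.98 km; Σt_B = 23.7 km; Σ(ρt)_A = 115149.76; Σ(ρt)_B = 63279 (in km·kg/m³).
e = (40.98 − 23.7) − (115149.76 − 63279) / 3212 = 1.13 km.

1.13 km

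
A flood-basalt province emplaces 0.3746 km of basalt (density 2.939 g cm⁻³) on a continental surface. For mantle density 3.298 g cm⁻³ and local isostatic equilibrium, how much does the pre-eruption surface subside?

0.334 km

Subaerial loading: s = t ρ_load / ρ_m.
s = 0.3746 km × 2.939/3.298 = 0.334 km.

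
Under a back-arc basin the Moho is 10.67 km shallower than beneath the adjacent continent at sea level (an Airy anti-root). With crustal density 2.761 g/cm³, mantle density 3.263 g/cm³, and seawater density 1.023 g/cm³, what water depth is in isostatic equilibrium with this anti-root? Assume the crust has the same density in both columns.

Replacing a thickness d of crust by seawater at the top must be balanced by replacing crust with mantle at the base: d (ρ_c − ρ_w) = a (ρ_m − ρ_c).
d = a (ρ_m − ρ_c)/(ρ_c − ρ_w) = 10.67 km × 0.502/1.738 = 3.08 km.

3.08 km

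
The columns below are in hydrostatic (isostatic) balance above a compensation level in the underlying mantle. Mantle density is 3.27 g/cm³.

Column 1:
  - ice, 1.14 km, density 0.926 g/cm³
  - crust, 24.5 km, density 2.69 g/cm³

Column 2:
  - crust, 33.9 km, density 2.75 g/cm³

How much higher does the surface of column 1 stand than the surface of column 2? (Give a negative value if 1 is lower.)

For any compensation level in the mantle, the mantle terms cancel and isostasy reduces to e = (Σt_1 − Σt_2) − (Σ(ρt)_1 − Σ(ρt)_2) / ρ_m.
Σt_1 = 25.64 km; Σt_2 = 33.9 km; Σ(ρt)_1 = 66.96064; Σ(ρt)_2 = 93.225 (in km·g/cm³).
e = (25.64 − 33.9) − (66.96064 − 93.225) / 3.27 = −0.228 km.

−0.228 km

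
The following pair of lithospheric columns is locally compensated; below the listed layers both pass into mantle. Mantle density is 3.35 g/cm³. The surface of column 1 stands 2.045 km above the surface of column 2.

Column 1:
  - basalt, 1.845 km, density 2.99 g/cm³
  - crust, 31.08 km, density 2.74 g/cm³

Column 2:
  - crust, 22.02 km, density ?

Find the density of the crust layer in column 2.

Take the compensation level at the base of the deeper column (depth z_c below the surface of column 1) and equate Σ ρ_i t_i down to z_c; mantle fills any gap and the z_c terms cancel.
Column 1: 1.845×2.99 + 31.08×2.74 + (z_c − 32.925)×3.35
Column 2: 2.045×0 + 22.02×ρ + (z_c − 2.045 − 22.02)×3.35
The z_c×3.35 term appears on both sides and cancels. Collect the known terms of each column as K = Σ(ρt)_known − 3.35 × (depth of known layers): K_1 = 90.67575 − 3.35×32.925 = −19.623; K_2 = 0 − 3.35×(2.045 + 22.02) = −80.61775.
Balance: K_1 = K_2 + 22.02×ρ, so ρ = (K_1 − K_2)/22.02 = 60.9947/22.02 = 2.77 g/cm³.

2.77 g/cm³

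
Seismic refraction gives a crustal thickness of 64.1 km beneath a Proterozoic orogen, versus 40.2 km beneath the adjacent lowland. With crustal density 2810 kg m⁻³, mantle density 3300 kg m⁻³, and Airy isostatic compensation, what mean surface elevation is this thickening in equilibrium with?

Excess crust Δ = 64.1 km − 40.2 km = 23.9 km, split between elevation h and root r with h + r = Δ.
Airy balance ρ_c h = (ρ_m − ρ_c) r gives r = h ρ_c/(ρ_m − ρ_c), so h (1 + ρ_c/(ρ_m − ρ_c)) = Δ, i.e. h = Δ (ρ_m − ρ_c)/ρ_m.
h = 23.9 km × 490/3300 = 3.55 km.

3.55 km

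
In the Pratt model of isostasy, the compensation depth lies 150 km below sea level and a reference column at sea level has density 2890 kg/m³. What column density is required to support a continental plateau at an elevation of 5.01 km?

Pratt balance: ρ_ref D = ρ (D + h).
ρ = ρ_ref D/(D + h) = 2890 × 150 km/(150 km + 5.01 km) = 2800 kg/m³.

2800 kg/m³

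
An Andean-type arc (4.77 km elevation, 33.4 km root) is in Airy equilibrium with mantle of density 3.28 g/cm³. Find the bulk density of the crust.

ρ_c h = (ρ_m − ρ_c) r → ρ_c (h + r) = ρ_m r → ρ_c = ρ_m r / (h + r).
ρ_c = 3.28 × 33.4 km / (4.77 km + 33.4 km) = 2.87 g/cm³.

2.87 g/cm³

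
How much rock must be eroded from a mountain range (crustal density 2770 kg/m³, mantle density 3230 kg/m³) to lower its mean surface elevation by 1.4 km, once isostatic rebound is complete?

Net drop Δ = e − u = e − e ρ_c/ρ_m = e (ρ_m − ρ_c)/ρ_m.
e = Δ ρ_m/(ρ_m − ρ_c) = 1.4 km × 3230/460 = 9.83 km.

9.83 km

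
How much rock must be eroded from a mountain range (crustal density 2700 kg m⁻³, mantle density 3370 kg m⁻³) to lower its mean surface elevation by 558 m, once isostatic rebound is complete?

2810 m

Net drop Δ = e − u = e − e ρ_c/ρ_m = e (ρ_m − ρ_c)/ρ_m.
e = Δ ρ_m/(ρ_m − ρ_c) = 558 m × 3370/670 = 2810 m.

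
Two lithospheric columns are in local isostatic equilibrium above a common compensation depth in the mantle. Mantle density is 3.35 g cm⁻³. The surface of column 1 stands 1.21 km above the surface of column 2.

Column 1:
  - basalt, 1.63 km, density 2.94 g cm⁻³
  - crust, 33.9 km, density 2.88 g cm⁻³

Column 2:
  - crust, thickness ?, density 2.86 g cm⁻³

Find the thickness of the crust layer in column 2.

25.6 km

Take the compensation level at the base of the deeper column (depth z_c below the surface of column 1) and equate Σ ρ_i t_i down to z_c; mantle fills any gap and the z_c terms cancel.
Column 1: 1.63×2.94 + 33.9×2.88 + (z_c − 35.53)×3.35
Column 2: 1.21×0 + x×2.86 + (z_c − 1.21 − 0 − x)×3.35
The z_c×3.35 term appears on both sides and cancels. Collect the known terms of each column as K = Σ(ρt)_known − 3.35 × (depth of known layers): K_1 = 102.4242 − 3.35×35.53 = −16.6013; K_2 = 0 − 3.35×(1.21 + 0) = −4.0535.
Balance: K_1 = K_2 − x×(3.35 − 2.86), so x = (K_2 − K_1)/(3.35 − 2.86) = 12.5478/0.49 = 25.6 km.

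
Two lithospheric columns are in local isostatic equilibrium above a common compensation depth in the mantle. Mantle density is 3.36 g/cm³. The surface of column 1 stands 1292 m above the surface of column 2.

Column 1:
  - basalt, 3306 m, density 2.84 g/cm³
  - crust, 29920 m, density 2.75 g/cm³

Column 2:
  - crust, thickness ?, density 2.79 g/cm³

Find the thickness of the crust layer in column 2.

27400 m

Take the compensation level at the base of the deeper column (depth z_c below the surface of column 1) and equate Σ ρ_i t_i down to z_c; mantle fills any gap and the z_c terms cancel.
Column 1: 3306×2.84 + 29920×2.75 + (z_c − 33226)×3.36
Column 2: 1292×0 + x×2.79 + (z_c − 1292 − 0 − x)×3.36
The z_c×3.36 term appears on both sides and cancels. Collect the known terms of each column as K = Σ(ρt)_known − 3.36 × (depth of known layers): K_1 = 91669.04 − 3.36×33226 = −19970.32; K_2 = 0 − 3.36×(1292 + 0) = −4341.12.
Balance: K_1 = K_2 − x×(3.36 − 2.79), so x = (K_2 − K_1)/(3.36 − 2.79) = 15629.2/0.57 = 27400 m.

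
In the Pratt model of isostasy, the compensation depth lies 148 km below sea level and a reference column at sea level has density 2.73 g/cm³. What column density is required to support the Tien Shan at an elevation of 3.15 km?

Pratt balance: ρ_ref D = ρ (D + h).
ρ = ρ_ref D/(D + h) = 2.73 × 148 km/(148 km + 3.15 km) = 2.67 g/cm³.

2.67 g/cm³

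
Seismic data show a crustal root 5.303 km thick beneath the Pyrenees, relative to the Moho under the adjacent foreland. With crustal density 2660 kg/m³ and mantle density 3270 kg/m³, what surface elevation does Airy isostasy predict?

1.22 km

Isostatic balance requires: ρ_c h = (ρ_m − ρ_c) r.
h = r (ρ_m − ρ_c) / ρ_c = 5.303 km × (3270 − 2660) / 2660 = 1.22 km.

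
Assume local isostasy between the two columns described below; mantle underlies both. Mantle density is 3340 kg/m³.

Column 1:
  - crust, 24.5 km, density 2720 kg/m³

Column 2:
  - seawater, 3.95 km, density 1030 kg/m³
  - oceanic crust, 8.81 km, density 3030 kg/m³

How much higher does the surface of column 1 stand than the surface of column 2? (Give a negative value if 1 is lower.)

For any compensation level in the mantle, the mantle terms cancel and isostasy reduces to e = (Σt_1 − Σt_2) − (Σ(ρt)_1 − Σ(ρt)_2) / ρ_m.
Σt_1 = 24.5 km; Σt_2 = 12.76 km; Σ(ρt)_1 = 66640; Σ(ρt)_2 = 30762.8 (in km·kg/m³).
e = (24.5 − 12.76) − (66640 − 30762.8) / 3340 = 0.998 km.

0.998 km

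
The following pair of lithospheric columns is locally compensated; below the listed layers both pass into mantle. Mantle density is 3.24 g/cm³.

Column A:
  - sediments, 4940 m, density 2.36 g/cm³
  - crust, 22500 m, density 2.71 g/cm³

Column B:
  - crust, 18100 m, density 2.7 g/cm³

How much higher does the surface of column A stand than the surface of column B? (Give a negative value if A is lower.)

For any compensation level in the mantle, the mantle terms cancel and isostasy reduces to e = (Σt_A − Σt_B) − (Σ(ρt)_A − Σ(ρt)_B) / ρ_m.
Σt_A = 27440 m; Σt_B = 18100 m; Σ(ρt)_A = 72633.4; Σ(ρt)_B = 48870 (in m·g/cm³).
e = (27440 − 18100) − (72633.4 − 48870) / 3.24 = 2010 m.

2010 m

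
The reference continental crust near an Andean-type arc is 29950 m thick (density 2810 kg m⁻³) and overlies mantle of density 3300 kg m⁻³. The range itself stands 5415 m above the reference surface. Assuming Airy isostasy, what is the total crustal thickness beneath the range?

66400 m

Root depth r = h ρ_c / (ρ_m − ρ_c) = 5415 m × 2810 / 490 = 31050 m.
Total thickness = T + h + r = 29950 m + 5415 m + 31050 m = 66400 m.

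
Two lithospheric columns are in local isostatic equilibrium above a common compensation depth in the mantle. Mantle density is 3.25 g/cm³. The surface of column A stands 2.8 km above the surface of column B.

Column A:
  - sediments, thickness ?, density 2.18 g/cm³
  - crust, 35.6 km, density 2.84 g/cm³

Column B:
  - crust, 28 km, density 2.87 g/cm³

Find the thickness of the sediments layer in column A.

Take the compensation level at the base of the deeper column (depth z_c below the surface of column A) and equate Σ ρ_i t_i down to z_c; mantle fills any gap and the z_c terms cancel.
Column A: x×2.18 + 35.6×2.84 + (z_c − 35.6 − x)×3.25
Column B: 2.8×0 + 28×2.87 + (z_c − 2.8 − 28)×3.25
The z_c×3.25 term appears on both sides and cancels. Collect the known terms of each column as K = Σ(ρt)_known − 3.25 × (depth of known layers): K_A = 101.104 − 3.25×35.6 = −14.596; K_B = 80.36 − 3.25×(2.8 + 28) = −19.74.
Balance: K_A − x×(3.25 − 2.18) = K_B, so x = (K_A − K_B)/(3.25 − 2.18) = 5.144/1.07 = 4.81 km.

4.81 km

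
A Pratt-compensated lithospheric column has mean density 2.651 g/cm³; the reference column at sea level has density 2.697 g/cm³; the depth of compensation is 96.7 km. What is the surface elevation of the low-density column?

1.68 km

ρ_ref D = ρ (D + h) → h = D (ρ_ref − ρ)/ρ.
h = 96.7 km × (2.697 − 2.651)/2.651 = 1.68 km.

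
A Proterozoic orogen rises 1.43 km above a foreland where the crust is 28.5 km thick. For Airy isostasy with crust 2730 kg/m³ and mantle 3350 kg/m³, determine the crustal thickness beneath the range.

36.2 km

Root depth r = h ρ_c / (ρ_m − ρ_c) = 1.43 km × 2730 / 620 = 6.297 km.
Total thickness = T + h + r = 28.5 km + 1.43 km + 6.297 km = 36.2 km.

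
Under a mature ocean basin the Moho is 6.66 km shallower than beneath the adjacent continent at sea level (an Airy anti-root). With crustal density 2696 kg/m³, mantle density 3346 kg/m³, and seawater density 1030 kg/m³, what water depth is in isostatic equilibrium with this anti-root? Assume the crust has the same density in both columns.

Replacing a thickness d of crust by seawater at the top must be balanced by replacing crust with mantle at the base: d (ρ_c − ρ_w) = a (ρ_m − ρ_c).
d = a (ρ_m − ρ_c)/(ρ_c − ρ_w) = 6.66 km × 650/1666 = 2.6 km.

2.6 km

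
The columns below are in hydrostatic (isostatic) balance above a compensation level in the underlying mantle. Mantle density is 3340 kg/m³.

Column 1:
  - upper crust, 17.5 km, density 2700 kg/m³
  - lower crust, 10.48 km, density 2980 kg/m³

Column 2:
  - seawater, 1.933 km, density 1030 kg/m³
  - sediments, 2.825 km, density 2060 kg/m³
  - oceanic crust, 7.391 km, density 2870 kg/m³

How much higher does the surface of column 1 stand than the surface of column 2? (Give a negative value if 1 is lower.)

1.02 km

For any compensation level in the mantle, the mantle terms cancel and isostasy reduces to e = (Σt_1 − Σt_2) − (Σ(ρt)_1 − Σ(ρt)_2) / ρ_m.
Σt_1 = 27.98 km; Σt_2 = 12.149 km; Σ(ρt)_1 = 78480.4; Σ(ρt)_2 = 29022.66 (in km·kg/m³).
e = (27.98 − 12.149) − (78480.4 − 29022.66) / 3340 = 1.02 km.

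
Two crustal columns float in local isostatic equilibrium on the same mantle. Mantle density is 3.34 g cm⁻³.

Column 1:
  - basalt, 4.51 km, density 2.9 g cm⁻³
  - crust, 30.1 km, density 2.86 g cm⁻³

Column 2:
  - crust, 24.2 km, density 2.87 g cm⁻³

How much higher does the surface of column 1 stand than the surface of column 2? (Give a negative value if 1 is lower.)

1.51 km

For any compensation level in the mantle, the mantle terms cancel and isostasy reduces to e = (Σt_1 − Σt_2) − (Σ(ρt)_1 − Σ(ρt)_2) / ρ_m.
Σt_1 = 34.61 km; Σt_2 = 24.2 km; Σ(ρt)_1 = 99.165; Σ(ρt)_2 = 69.454 (in km·g cm⁻³).
e = (34.61 − 24.2) − (99.165 − 69.454) / 3.34 = 1.51 km.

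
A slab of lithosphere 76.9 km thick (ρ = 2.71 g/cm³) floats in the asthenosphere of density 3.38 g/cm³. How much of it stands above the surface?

Floating equilibrium: submerged depth d = t ρ_obj/ρ_fluid = 76.9 km × 2.71/3.38 = 61.66 km.
Freeboard = t − d = 76.9 km − 61.66 km = 15.2 km.

15.2 km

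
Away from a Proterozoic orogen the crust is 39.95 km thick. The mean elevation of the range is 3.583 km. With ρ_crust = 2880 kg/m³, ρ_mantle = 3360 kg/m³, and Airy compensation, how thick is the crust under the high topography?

65 km

Root depth r = h ρ_c / (ρ_m − ρ_c) = 3.583 km × 2880 / 480 = 21.5 km.
Total thickness = T + h + r = 39.95 km + 3.583 km + 21.5 km = 65 km.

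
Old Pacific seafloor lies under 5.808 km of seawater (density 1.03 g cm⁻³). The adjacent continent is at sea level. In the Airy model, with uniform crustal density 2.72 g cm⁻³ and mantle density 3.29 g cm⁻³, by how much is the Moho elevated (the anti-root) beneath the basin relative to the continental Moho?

In Airy isostatic equilibrium: replacing crust with seawater at the top is compensated by replacing crust with mantle at the base: d (ρ_c − ρ_w) = a (ρ_m − ρ_c).
a = d (ρ_c − ρ_w)/(ρ_m − ρ_c) = 5.808 km × 1.69/0.57 = 17.2 km.

17.2 km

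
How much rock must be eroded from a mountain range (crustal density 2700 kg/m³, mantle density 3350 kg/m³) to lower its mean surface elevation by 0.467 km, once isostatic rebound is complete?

2.41 km

Net drop Δ = e − u = e − e ρ_c/ρ_m = e (ρ_m − ρ_c)/ρ_m.
e = Δ ρ_m/(ρ_m − ρ_c) = 0.467 km × 3350/650 = 2.41 km.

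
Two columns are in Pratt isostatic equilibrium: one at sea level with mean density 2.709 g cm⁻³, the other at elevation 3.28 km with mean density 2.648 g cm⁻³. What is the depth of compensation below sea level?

ρ_ref D = ρ (D + h) → D (ρ_ref − ρ) = ρ h.
D = ρ h/(ρ_ref − ρ) = 2.648 × 3.28 km/(2.709 − 2.648) = 142 km.

142 km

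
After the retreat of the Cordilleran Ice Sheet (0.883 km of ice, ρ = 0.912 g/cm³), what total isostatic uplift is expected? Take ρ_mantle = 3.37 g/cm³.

0.239 km

Removing the load lets mantle flow back in; uplift u satisfies ρ_ice t = ρ_m u.
u = t ρ_ice/ρ_m = 0.883 km × 0.912/3.37 = 0.239 km.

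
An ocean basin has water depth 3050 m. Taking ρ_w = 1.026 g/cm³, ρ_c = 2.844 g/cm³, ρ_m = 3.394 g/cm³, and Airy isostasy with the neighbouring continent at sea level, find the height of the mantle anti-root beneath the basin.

10100 m

Isostatic balance requires: replacing crust with seawater at the top is compensated by replacing crust with mantle at the base: d (ρ_c − ρ_w) = a (ρ_m − ρ_c).
a = d (ρ_c − ρ_w)/(ρ_m − ρ_c) = 3050 m × 1.818/0.55 = 10100 m.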